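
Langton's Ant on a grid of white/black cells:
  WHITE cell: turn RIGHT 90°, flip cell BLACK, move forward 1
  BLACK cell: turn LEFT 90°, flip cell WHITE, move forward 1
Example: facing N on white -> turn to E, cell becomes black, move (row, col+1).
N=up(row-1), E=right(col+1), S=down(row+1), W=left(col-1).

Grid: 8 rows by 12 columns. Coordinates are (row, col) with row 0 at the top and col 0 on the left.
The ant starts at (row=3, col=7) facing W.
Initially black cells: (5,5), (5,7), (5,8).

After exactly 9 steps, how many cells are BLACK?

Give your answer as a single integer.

Step 1: on WHITE (3,7): turn R to N, flip to black, move to (2,7). |black|=4
Step 2: on WHITE (2,7): turn R to E, flip to black, move to (2,8). |black|=5
Step 3: on WHITE (2,8): turn R to S, flip to black, move to (3,8). |black|=6
Step 4: on WHITE (3,8): turn R to W, flip to black, move to (3,7). |black|=7
Step 5: on BLACK (3,7): turn L to S, flip to white, move to (4,7). |black|=6
Step 6: on WHITE (4,7): turn R to W, flip to black, move to (4,6). |black|=7
Step 7: on WHITE (4,6): turn R to N, flip to black, move to (3,6). |black|=8
Step 8: on WHITE (3,6): turn R to E, flip to black, move to (3,7). |black|=9
Step 9: on WHITE (3,7): turn R to S, flip to black, move to (4,7). |black|=10

Answer: 10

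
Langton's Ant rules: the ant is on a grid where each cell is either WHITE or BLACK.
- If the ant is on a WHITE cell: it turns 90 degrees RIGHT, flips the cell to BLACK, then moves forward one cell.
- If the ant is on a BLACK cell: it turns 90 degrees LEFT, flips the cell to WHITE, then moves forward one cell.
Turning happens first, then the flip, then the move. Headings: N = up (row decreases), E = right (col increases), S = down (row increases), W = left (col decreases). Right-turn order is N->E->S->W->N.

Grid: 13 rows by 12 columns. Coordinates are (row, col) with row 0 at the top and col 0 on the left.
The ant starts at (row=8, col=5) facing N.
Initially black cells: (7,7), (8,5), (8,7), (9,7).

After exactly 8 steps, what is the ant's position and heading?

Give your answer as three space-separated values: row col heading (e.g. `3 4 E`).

Step 1: on BLACK (8,5): turn L to W, flip to white, move to (8,4). |black|=3
Step 2: on WHITE (8,4): turn R to N, flip to black, move to (7,4). |black|=4
Step 3: on WHITE (7,4): turn R to E, flip to black, move to (7,5). |black|=5
Step 4: on WHITE (7,5): turn R to S, flip to black, move to (8,5). |black|=6
Step 5: on WHITE (8,5): turn R to W, flip to black, move to (8,4). |black|=7
Step 6: on BLACK (8,4): turn L to S, flip to white, move to (9,4). |black|=6
Step 7: on WHITE (9,4): turn R to W, flip to black, move to (9,3). |black|=7
Step 8: on WHITE (9,3): turn R to N, flip to black, move to (8,3). |black|=8

Answer: 8 3 N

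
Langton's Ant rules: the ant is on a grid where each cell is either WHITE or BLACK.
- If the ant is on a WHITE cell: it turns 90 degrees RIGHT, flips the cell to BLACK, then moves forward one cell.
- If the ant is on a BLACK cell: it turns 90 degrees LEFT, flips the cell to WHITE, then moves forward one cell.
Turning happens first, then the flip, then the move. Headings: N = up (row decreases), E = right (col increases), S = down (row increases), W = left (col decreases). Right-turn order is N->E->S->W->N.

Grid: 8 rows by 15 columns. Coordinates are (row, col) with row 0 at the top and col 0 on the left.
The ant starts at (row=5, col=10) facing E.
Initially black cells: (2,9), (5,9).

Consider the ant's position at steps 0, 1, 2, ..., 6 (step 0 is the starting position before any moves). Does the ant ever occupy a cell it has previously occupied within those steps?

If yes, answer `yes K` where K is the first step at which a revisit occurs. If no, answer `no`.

Answer: no

Derivation:
Step 1: on WHITE (5,10): turn R to S, flip to black, move to (6,10). |black|=3 — new cell
Step 2: on WHITE (6,10): turn R to W, flip to black, move to (6,9). |black|=4 — new cell
Step 3: on WHITE (6,9): turn R to N, flip to black, move to (5,9). |black|=5 — new cell
Step 4: on BLACK (5,9): turn L to W, flip to white, move to (5,8). |black|=4 — new cell
Step 5: on WHITE (5,8): turn R to N, flip to black, move to (4,8). |black|=5 — new cell
Step 6: on WHITE (4,8): turn R to E, flip to black, move to (4,9). |black|=6 — new cell
No revisit within 6 steps.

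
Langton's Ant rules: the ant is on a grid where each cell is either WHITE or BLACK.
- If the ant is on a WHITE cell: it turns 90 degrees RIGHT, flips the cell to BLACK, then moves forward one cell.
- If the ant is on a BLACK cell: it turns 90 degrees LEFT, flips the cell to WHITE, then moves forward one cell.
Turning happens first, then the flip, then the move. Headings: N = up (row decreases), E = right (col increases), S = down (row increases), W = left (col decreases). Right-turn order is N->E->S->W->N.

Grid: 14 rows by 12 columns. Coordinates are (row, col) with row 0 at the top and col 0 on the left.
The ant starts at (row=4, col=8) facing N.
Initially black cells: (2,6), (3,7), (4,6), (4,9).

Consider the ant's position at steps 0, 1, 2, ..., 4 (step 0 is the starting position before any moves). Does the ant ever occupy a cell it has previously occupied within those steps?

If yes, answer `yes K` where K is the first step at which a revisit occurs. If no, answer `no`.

Step 1: on WHITE (4,8): turn R to E, flip to black, move to (4,9). |black|=5 — new cell
Step 2: on BLACK (4,9): turn L to N, flip to white, move to (3,9). |black|=4 — new cell
Step 3: on WHITE (3,9): turn R to E, flip to black, move to (3,10). |black|=5 — new cell
Step 4: on WHITE (3,10): turn R to S, flip to black, move to (4,10). |black|=6 — new cell
No revisit within 4 steps.

Answer: no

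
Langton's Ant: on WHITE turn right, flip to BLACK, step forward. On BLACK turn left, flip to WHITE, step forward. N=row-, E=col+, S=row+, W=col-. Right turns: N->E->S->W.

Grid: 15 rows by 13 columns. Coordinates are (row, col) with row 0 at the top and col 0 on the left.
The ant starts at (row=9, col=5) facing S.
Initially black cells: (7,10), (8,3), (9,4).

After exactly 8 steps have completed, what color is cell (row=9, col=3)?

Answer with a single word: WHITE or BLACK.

Step 1: on WHITE (9,5): turn R to W, flip to black, move to (9,4). |black|=4
Step 2: on BLACK (9,4): turn L to S, flip to white, move to (10,4). |black|=3
Step 3: on WHITE (10,4): turn R to W, flip to black, move to (10,3). |black|=4
Step 4: on WHITE (10,3): turn R to N, flip to black, move to (9,3). |black|=5
Step 5: on WHITE (9,3): turn R to E, flip to black, move to (9,4). |black|=6
Step 6: on WHITE (9,4): turn R to S, flip to black, move to (10,4). |black|=7
Step 7: on BLACK (10,4): turn L to E, flip to white, move to (10,5). |black|=6
Step 8: on WHITE (10,5): turn R to S, flip to black, move to (11,5). |black|=7

Answer: BLACK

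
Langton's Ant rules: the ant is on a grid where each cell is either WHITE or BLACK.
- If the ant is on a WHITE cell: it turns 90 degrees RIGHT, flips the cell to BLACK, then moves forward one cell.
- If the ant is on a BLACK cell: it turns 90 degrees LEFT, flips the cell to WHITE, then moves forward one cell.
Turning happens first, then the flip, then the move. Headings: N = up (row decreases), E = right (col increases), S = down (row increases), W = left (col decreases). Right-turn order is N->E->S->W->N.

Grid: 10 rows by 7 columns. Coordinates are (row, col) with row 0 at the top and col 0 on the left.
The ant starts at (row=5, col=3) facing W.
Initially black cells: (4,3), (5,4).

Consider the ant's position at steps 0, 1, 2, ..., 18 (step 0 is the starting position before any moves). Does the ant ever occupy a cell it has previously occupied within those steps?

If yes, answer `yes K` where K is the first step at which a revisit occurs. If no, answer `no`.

Answer: yes 5

Derivation:
Step 1: on WHITE (5,3): turn R to N, flip to black, move to (4,3). |black|=3 — new cell
Step 2: on BLACK (4,3): turn L to W, flip to white, move to (4,2). |black|=2 — new cell
Step 3: on WHITE (4,2): turn R to N, flip to black, move to (3,2). |black|=3 — new cell
Step 4: on WHITE (3,2): turn R to E, flip to black, move to (3,3). |black|=4 — new cell
Step 5: on WHITE (3,3): turn R to S, flip to black, move to (4,3). |black|=5 — REVISIT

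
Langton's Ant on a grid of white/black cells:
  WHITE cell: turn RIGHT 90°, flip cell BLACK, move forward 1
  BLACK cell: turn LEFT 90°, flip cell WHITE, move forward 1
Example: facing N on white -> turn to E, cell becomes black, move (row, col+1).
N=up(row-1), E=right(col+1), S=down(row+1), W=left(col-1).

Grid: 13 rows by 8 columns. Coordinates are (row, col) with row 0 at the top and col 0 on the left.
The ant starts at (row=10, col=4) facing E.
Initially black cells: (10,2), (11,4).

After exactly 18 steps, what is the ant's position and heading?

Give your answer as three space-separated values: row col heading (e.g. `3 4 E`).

Answer: 9 7 E

Derivation:
Step 1: on WHITE (10,4): turn R to S, flip to black, move to (11,4). |black|=3
Step 2: on BLACK (11,4): turn L to E, flip to white, move to (11,5). |black|=2
Step 3: on WHITE (11,5): turn R to S, flip to black, move to (12,5). |black|=3
Step 4: on WHITE (12,5): turn R to W, flip to black, move to (12,4). |black|=4
Step 5: on WHITE (12,4): turn R to N, flip to black, move to (11,4). |black|=5
Step 6: on WHITE (11,4): turn R to E, flip to black, move to (11,5). |black|=6
Step 7: on BLACK (11,5): turn L to N, flip to white, move to (10,5). |black|=5
Step 8: on WHITE (10,5): turn R to E, flip to black, move to (10,6). |black|=6
Step 9: on WHITE (10,6): turn R to S, flip to black, move to (11,6). |black|=7
Step 10: on WHITE (11,6): turn R to W, flip to black, move to (11,5). |black|=8
Step 11: on WHITE (11,5): turn R to N, flip to black, move to (10,5). |black|=9
Step 12: on BLACK (10,5): turn L to W, flip to white, move to (10,4). |black|=8
Step 13: on BLACK (10,4): turn L to S, flip to white, move to (11,4). |black|=7
Step 14: on BLACK (11,4): turn L to E, flip to white, move to (11,5). |black|=6
Step 15: on BLACK (11,5): turn L to N, flip to white, move to (10,5). |black|=5
Step 16: on WHITE (10,5): turn R to E, flip to black, move to (10,6). |black|=6
Step 17: on BLACK (10,6): turn L to N, flip to white, move to (9,6). |black|=5
Step 18: on WHITE (9,6): turn R to E, flip to black, move to (9,7). |black|=6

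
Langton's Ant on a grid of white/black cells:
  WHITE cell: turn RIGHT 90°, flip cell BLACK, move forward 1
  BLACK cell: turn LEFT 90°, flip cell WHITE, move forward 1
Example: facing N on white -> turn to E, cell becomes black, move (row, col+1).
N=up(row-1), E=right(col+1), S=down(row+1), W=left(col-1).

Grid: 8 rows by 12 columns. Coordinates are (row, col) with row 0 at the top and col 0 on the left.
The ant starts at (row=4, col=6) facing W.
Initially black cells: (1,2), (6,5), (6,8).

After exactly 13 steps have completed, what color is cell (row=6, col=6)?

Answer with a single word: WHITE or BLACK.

Step 1: on WHITE (4,6): turn R to N, flip to black, move to (3,6). |black|=4
Step 2: on WHITE (3,6): turn R to E, flip to black, move to (3,7). |black|=5
Step 3: on WHITE (3,7): turn R to S, flip to black, move to (4,7). |black|=6
Step 4: on WHITE (4,7): turn R to W, flip to black, move to (4,6). |black|=7
Step 5: on BLACK (4,6): turn L to S, flip to white, move to (5,6). |black|=6
Step 6: on WHITE (5,6): turn R to W, flip to black, move to (5,5). |black|=7
Step 7: on WHITE (5,5): turn R to N, flip to black, move to (4,5). |black|=8
Step 8: on WHITE (4,5): turn R to E, flip to black, move to (4,6). |black|=9
Step 9: on WHITE (4,6): turn R to S, flip to black, move to (5,6). |black|=10
Step 10: on BLACK (5,6): turn L to E, flip to white, move to (5,7). |black|=9
Step 11: on WHITE (5,7): turn R to S, flip to black, move to (6,7). |black|=10
Step 12: on WHITE (6,7): turn R to W, flip to black, move to (6,6). |black|=11
Step 13: on WHITE (6,6): turn R to N, flip to black, move to (5,6). |black|=12

Answer: BLACK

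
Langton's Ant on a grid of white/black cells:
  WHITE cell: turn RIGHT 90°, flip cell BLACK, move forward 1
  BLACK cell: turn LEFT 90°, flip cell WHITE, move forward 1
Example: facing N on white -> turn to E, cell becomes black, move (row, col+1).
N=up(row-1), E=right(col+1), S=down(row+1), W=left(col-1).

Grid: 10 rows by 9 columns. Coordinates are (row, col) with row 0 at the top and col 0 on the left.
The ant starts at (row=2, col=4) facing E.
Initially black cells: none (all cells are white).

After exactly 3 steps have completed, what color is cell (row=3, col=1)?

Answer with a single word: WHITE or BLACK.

Step 1: on WHITE (2,4): turn R to S, flip to black, move to (3,4). |black|=1
Step 2: on WHITE (3,4): turn R to W, flip to black, move to (3,3). |black|=2
Step 3: on WHITE (3,3): turn R to N, flip to black, move to (2,3). |black|=3

Answer: WHITE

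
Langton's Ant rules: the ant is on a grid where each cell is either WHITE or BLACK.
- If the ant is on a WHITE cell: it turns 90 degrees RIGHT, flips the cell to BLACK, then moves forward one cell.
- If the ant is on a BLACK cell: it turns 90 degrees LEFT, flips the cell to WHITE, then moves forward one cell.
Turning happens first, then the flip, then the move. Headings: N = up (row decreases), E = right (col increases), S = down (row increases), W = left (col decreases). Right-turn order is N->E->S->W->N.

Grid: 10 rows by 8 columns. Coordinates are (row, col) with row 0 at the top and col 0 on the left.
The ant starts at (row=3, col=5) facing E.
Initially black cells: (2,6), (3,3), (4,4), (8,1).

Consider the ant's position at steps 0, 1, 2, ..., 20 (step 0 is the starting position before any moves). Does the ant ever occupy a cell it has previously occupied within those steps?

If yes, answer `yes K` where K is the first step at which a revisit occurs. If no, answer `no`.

Answer: yes 6

Derivation:
Step 1: on WHITE (3,5): turn R to S, flip to black, move to (4,5). |black|=5 — new cell
Step 2: on WHITE (4,5): turn R to W, flip to black, move to (4,4). |black|=6 — new cell
Step 3: on BLACK (4,4): turn L to S, flip to white, move to (5,4). |black|=5 — new cell
Step 4: on WHITE (5,4): turn R to W, flip to black, move to (5,3). |black|=6 — new cell
Step 5: on WHITE (5,3): turn R to N, flip to black, move to (4,3). |black|=7 — new cell
Step 6: on WHITE (4,3): turn R to E, flip to black, move to (4,4). |black|=8 — REVISIT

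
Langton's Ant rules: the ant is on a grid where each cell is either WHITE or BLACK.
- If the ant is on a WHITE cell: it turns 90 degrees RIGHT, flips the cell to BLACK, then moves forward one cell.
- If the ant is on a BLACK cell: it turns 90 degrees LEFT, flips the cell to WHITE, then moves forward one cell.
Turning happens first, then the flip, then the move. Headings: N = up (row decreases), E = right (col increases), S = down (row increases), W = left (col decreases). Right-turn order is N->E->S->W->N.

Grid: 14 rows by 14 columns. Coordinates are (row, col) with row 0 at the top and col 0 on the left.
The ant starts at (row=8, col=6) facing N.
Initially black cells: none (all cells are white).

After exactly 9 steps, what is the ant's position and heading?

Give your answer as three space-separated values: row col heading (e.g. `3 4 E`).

Step 1: on WHITE (8,6): turn R to E, flip to black, move to (8,7). |black|=1
Step 2: on WHITE (8,7): turn R to S, flip to black, move to (9,7). |black|=2
Step 3: on WHITE (9,7): turn R to W, flip to black, move to (9,6). |black|=3
Step 4: on WHITE (9,6): turn R to N, flip to black, move to (8,6). |black|=4
Step 5: on BLACK (8,6): turn L to W, flip to white, move to (8,5). |black|=3
Step 6: on WHITE (8,5): turn R to N, flip to black, move to (7,5). |black|=4
Step 7: on WHITE (7,5): turn R to E, flip to black, move to (7,6). |black|=5
Step 8: on WHITE (7,6): turn R to S, flip to black, move to (8,6). |black|=6
Step 9: on WHITE (8,6): turn R to W, flip to black, move to (8,5). |black|=7

Answer: 8 5 W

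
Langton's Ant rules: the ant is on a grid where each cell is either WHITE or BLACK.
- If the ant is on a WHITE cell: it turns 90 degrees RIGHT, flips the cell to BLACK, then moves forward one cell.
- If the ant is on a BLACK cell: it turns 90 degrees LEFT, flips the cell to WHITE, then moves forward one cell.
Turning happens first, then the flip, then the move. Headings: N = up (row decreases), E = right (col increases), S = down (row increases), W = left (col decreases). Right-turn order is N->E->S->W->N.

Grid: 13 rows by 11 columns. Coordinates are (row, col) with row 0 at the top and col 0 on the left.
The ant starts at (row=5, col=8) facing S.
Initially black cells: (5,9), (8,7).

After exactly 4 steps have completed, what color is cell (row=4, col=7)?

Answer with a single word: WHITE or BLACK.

Answer: BLACK

Derivation:
Step 1: on WHITE (5,8): turn R to W, flip to black, move to (5,7). |black|=3
Step 2: on WHITE (5,7): turn R to N, flip to black, move to (4,7). |black|=4
Step 3: on WHITE (4,7): turn R to E, flip to black, move to (4,8). |black|=5
Step 4: on WHITE (4,8): turn R to S, flip to black, move to (5,8). |black|=6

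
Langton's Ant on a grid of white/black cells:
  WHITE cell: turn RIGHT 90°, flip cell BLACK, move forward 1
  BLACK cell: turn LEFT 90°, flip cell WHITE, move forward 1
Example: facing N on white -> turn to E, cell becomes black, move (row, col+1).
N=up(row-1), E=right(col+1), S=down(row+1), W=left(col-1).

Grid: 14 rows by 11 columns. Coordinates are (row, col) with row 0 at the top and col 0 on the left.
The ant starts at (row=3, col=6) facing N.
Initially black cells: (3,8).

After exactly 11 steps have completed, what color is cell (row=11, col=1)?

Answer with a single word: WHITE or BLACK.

Answer: WHITE

Derivation:
Step 1: on WHITE (3,6): turn R to E, flip to black, move to (3,7). |black|=2
Step 2: on WHITE (3,7): turn R to S, flip to black, move to (4,7). |black|=3
Step 3: on WHITE (4,7): turn R to W, flip to black, move to (4,6). |black|=4
Step 4: on WHITE (4,6): turn R to N, flip to black, move to (3,6). |black|=5
Step 5: on BLACK (3,6): turn L to W, flip to white, move to (3,5). |black|=4
Step 6: on WHITE (3,5): turn R to N, flip to black, move to (2,5). |black|=5
Step 7: on WHITE (2,5): turn R to E, flip to black, move to (2,6). |black|=6
Step 8: on WHITE (2,6): turn R to S, flip to black, move to (3,6). |black|=7
Step 9: on WHITE (3,6): turn R to W, flip to black, move to (3,5). |black|=8
Step 10: on BLACK (3,5): turn L to S, flip to white, move to (4,5). |black|=7
Step 11: on WHITE (4,5): turn R to W, flip to black, move to (4,4). |black|=8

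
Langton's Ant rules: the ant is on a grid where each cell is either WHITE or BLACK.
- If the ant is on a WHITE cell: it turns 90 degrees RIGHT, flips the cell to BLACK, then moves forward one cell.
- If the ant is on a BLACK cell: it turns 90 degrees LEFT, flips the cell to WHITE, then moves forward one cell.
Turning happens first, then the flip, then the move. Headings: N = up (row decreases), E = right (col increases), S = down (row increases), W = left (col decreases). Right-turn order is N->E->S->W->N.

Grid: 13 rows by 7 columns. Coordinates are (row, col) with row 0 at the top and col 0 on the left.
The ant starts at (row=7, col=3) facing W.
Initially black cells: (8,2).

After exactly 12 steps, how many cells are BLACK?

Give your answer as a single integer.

Answer: 7

Derivation:
Step 1: on WHITE (7,3): turn R to N, flip to black, move to (6,3). |black|=2
Step 2: on WHITE (6,3): turn R to E, flip to black, move to (6,4). |black|=3
Step 3: on WHITE (6,4): turn R to S, flip to black, move to (7,4). |black|=4
Step 4: on WHITE (7,4): turn R to W, flip to black, move to (7,3). |black|=5
Step 5: on BLACK (7,3): turn L to S, flip to white, move to (8,3). |black|=4
Step 6: on WHITE (8,3): turn R to W, flip to black, move to (8,2). |black|=5
Step 7: on BLACK (8,2): turn L to S, flip to white, move to (9,2). |black|=4
Step 8: on WHITE (9,2): turn R to W, flip to black, move to (9,1). |black|=5
Step 9: on WHITE (9,1): turn R to N, flip to black, move to (8,1). |black|=6
Step 10: on WHITE (8,1): turn R to E, flip to black, move to (8,2). |black|=7
Step 11: on WHITE (8,2): turn R to S, flip to black, move to (9,2). |black|=8
Step 12: on BLACK (9,2): turn L to E, flip to white, move to (9,3). |black|=7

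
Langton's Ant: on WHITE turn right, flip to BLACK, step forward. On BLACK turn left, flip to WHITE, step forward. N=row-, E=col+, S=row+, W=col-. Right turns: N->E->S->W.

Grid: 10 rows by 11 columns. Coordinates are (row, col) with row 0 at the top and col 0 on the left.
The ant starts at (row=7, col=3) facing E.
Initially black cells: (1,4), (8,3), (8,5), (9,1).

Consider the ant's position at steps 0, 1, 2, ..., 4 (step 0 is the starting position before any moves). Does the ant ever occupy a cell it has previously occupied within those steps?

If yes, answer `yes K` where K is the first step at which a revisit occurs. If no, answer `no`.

Answer: no

Derivation:
Step 1: on WHITE (7,3): turn R to S, flip to black, move to (8,3). |black|=5 — new cell
Step 2: on BLACK (8,3): turn L to E, flip to white, move to (8,4). |black|=4 — new cell
Step 3: on WHITE (8,4): turn R to S, flip to black, move to (9,4). |black|=5 — new cell
Step 4: on WHITE (9,4): turn R to W, flip to black, move to (9,3). |black|=6 — new cell
No revisit within 4 steps.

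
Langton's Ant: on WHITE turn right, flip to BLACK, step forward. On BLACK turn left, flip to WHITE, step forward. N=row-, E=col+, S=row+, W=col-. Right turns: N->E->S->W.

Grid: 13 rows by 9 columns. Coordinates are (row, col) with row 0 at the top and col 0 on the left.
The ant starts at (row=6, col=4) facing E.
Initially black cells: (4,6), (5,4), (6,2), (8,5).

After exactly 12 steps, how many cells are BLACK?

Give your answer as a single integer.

Step 1: on WHITE (6,4): turn R to S, flip to black, move to (7,4). |black|=5
Step 2: on WHITE (7,4): turn R to W, flip to black, move to (7,3). |black|=6
Step 3: on WHITE (7,3): turn R to N, flip to black, move to (6,3). |black|=7
Step 4: on WHITE (6,3): turn R to E, flip to black, move to (6,4). |black|=8
Step 5: on BLACK (6,4): turn L to N, flip to white, move to (5,4). |black|=7
Step 6: on BLACK (5,4): turn L to W, flip to white, move to (5,3). |black|=6
Step 7: on WHITE (5,3): turn R to N, flip to black, move to (4,3). |black|=7
Step 8: on WHITE (4,3): turn R to E, flip to black, move to (4,4). |black|=8
Step 9: on WHITE (4,4): turn R to S, flip to black, move to (5,4). |black|=9
Step 10: on WHITE (5,4): turn R to W, flip to black, move to (5,3). |black|=10
Step 11: on BLACK (5,3): turn L to S, flip to white, move to (6,3). |black|=9
Step 12: on BLACK (6,3): turn L to E, flip to white, move to (6,4). |black|=8

Answer: 8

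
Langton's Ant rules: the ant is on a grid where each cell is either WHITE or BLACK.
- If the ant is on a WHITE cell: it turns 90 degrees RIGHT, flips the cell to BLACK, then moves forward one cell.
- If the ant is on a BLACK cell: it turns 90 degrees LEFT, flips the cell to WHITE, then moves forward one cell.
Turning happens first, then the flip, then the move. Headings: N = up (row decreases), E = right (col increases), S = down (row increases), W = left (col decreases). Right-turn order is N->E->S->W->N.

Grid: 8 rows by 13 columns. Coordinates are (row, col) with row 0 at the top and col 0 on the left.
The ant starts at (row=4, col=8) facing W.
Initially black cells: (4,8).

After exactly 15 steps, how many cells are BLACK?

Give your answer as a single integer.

Answer: 10

Derivation:
Step 1: on BLACK (4,8): turn L to S, flip to white, move to (5,8). |black|=0
Step 2: on WHITE (5,8): turn R to W, flip to black, move to (5,7). |black|=1
Step 3: on WHITE (5,7): turn R to N, flip to black, move to (4,7). |black|=2
Step 4: on WHITE (4,7): turn R to E, flip to black, move to (4,8). |black|=3
Step 5: on WHITE (4,8): turn R to S, flip to black, move to (5,8). |black|=4
Step 6: on BLACK (5,8): turn L to E, flip to white, move to (5,9). |black|=3
Step 7: on WHITE (5,9): turn R to S, flip to black, move to (6,9). |black|=4
Step 8: on WHITE (6,9): turn R to W, flip to black, move to (6,8). |black|=5
Step 9: on WHITE (6,8): turn R to N, flip to black, move to (5,8). |black|=6
Step 10: on WHITE (5,8): turn R to E, flip to black, move to (5,9). |black|=7
Step 11: on BLACK (5,9): turn L to N, flip to white, move to (4,9). |black|=6
Step 12: on WHITE (4,9): turn R to E, flip to black, move to (4,10). |black|=7
Step 13: on WHITE (4,10): turn R to S, flip to black, move to (5,10). |black|=8
Step 14: on WHITE (5,10): turn R to W, flip to black, move to (5,9). |black|=9
Step 15: on WHITE (5,9): turn R to N, flip to black, move to (4,9). |black|=10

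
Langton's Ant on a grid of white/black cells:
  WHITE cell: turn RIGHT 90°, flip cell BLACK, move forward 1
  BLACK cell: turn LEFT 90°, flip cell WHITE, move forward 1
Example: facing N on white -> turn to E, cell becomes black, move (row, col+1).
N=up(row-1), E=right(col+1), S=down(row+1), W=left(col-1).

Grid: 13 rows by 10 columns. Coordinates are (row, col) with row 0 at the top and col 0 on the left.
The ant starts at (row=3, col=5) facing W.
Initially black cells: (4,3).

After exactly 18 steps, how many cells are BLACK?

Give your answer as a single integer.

Answer: 7

Derivation:
Step 1: on WHITE (3,5): turn R to N, flip to black, move to (2,5). |black|=2
Step 2: on WHITE (2,5): turn R to E, flip to black, move to (2,6). |black|=3
Step 3: on WHITE (2,6): turn R to S, flip to black, move to (3,6). |black|=4
Step 4: on WHITE (3,6): turn R to W, flip to black, move to (3,5). |black|=5
Step 5: on BLACK (3,5): turn L to S, flip to white, move to (4,5). |black|=4
Step 6: on WHITE (4,5): turn R to W, flip to black, move to (4,4). |black|=5
Step 7: on WHITE (4,4): turn R to N, flip to black, move to (3,4). |black|=6
Step 8: on WHITE (3,4): turn R to E, flip to black, move to (3,5). |black|=7
Step 9: on WHITE (3,5): turn R to S, flip to black, move to (4,5). |black|=8
Step 10: on BLACK (4,5): turn L to E, flip to white, move to (4,6). |black|=7
Step 11: on WHITE (4,6): turn R to S, flip to black, move to (5,6). |black|=8
Step 12: on WHITE (5,6): turn R to W, flip to black, move to (5,5). |black|=9
Step 13: on WHITE (5,5): turn R to N, flip to black, move to (4,5). |black|=10
Step 14: on WHITE (4,5): turn R to E, flip to black, move to (4,6). |black|=11
Step 15: on BLACK (4,6): turn L to N, flip to white, move to (3,6). |black|=10
Step 16: on BLACK (3,6): turn L to W, flip to white, move to (3,5). |black|=9
Step 17: on BLACK (3,5): turn L to S, flip to white, move to (4,5). |black|=8
Step 18: on BLACK (4,5): turn L to E, flip to white, move to (4,6). |black|=7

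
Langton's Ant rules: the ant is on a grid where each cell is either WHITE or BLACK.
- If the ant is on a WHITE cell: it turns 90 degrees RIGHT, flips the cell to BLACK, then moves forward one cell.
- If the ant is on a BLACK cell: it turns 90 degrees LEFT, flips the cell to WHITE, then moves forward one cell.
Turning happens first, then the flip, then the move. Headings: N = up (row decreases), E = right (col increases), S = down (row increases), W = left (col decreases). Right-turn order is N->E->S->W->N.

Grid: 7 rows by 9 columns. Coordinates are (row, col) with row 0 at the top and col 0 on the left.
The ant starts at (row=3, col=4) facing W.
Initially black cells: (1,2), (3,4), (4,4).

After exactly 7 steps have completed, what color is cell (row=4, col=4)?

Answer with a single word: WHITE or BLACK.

Answer: BLACK

Derivation:
Step 1: on BLACK (3,4): turn L to S, flip to white, move to (4,4). |black|=2
Step 2: on BLACK (4,4): turn L to E, flip to white, move to (4,5). |black|=1
Step 3: on WHITE (4,5): turn R to S, flip to black, move to (5,5). |black|=2
Step 4: on WHITE (5,5): turn R to W, flip to black, move to (5,4). |black|=3
Step 5: on WHITE (5,4): turn R to N, flip to black, move to (4,4). |black|=4
Step 6: on WHITE (4,4): turn R to E, flip to black, move to (4,5). |black|=5
Step 7: on BLACK (4,5): turn L to N, flip to white, move to (3,5). |black|=4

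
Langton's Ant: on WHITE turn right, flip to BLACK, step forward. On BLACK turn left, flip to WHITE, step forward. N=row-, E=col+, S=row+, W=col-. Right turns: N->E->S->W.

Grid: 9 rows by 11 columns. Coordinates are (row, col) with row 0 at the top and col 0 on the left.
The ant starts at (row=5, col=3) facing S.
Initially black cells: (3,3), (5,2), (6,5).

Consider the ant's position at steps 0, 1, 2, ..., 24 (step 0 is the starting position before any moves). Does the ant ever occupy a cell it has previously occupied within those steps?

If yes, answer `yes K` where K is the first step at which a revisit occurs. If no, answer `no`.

Answer: yes 5

Derivation:
Step 1: on WHITE (5,3): turn R to W, flip to black, move to (5,2). |black|=4 — new cell
Step 2: on BLACK (5,2): turn L to S, flip to white, move to (6,2). |black|=3 — new cell
Step 3: on WHITE (6,2): turn R to W, flip to black, move to (6,1). |black|=4 — new cell
Step 4: on WHITE (6,1): turn R to N, flip to black, move to (5,1). |black|=5 — new cell
Step 5: on WHITE (5,1): turn R to E, flip to black, move to (5,2). |black|=6 — REVISIT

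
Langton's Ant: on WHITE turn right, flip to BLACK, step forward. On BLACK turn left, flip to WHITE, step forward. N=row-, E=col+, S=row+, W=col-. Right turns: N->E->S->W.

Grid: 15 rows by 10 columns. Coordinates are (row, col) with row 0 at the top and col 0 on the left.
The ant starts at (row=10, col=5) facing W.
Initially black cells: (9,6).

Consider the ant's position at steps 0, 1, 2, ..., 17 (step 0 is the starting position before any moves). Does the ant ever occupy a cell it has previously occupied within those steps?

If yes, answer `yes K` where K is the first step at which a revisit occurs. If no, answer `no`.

Answer: yes 6

Derivation:
Step 1: on WHITE (10,5): turn R to N, flip to black, move to (9,5). |black|=2 — new cell
Step 2: on WHITE (9,5): turn R to E, flip to black, move to (9,6). |black|=3 — new cell
Step 3: on BLACK (9,6): turn L to N, flip to white, move to (8,6). |black|=2 — new cell
Step 4: on WHITE (8,6): turn R to E, flip to black, move to (8,7). |black|=3 — new cell
Step 5: on WHITE (8,7): turn R to S, flip to black, move to (9,7). |black|=4 — new cell
Step 6: on WHITE (9,7): turn R to W, flip to black, move to (9,6). |black|=5 — REVISIT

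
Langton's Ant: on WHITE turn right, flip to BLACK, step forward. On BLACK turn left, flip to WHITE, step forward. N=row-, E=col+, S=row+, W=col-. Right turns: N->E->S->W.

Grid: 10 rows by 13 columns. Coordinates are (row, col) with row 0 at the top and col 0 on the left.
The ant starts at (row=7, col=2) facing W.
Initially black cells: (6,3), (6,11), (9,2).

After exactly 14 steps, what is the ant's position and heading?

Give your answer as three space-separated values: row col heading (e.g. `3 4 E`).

Step 1: on WHITE (7,2): turn R to N, flip to black, move to (6,2). |black|=4
Step 2: on WHITE (6,2): turn R to E, flip to black, move to (6,3). |black|=5
Step 3: on BLACK (6,3): turn L to N, flip to white, move to (5,3). |black|=4
Step 4: on WHITE (5,3): turn R to E, flip to black, move to (5,4). |black|=5
Step 5: on WHITE (5,4): turn R to S, flip to black, move to (6,4). |black|=6
Step 6: on WHITE (6,4): turn R to W, flip to black, move to (6,3). |black|=7
Step 7: on WHITE (6,3): turn R to N, flip to black, move to (5,3). |black|=8
Step 8: on BLACK (5,3): turn L to W, flip to white, move to (5,2). |black|=7
Step 9: on WHITE (5,2): turn R to N, flip to black, move to (4,2). |black|=8
Step 10: on WHITE (4,2): turn R to E, flip to black, move to (4,3). |black|=9
Step 11: on WHITE (4,3): turn R to S, flip to black, move to (5,3). |black|=10
Step 12: on WHITE (5,3): turn R to W, flip to black, move to (5,2). |black|=11
Step 13: on BLACK (5,2): turn L to S, flip to white, move to (6,2). |black|=10
Step 14: on BLACK (6,2): turn L to E, flip to white, move to (6,3). |black|=9

Answer: 6 3 E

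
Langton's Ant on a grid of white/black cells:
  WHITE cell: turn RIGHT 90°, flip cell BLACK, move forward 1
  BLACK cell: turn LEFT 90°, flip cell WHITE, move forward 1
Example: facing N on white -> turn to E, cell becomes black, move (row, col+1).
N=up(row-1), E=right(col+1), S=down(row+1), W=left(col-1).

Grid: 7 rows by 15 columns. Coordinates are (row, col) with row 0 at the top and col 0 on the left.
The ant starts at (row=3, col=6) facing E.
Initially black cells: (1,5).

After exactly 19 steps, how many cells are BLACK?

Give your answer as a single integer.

Step 1: on WHITE (3,6): turn R to S, flip to black, move to (4,6). |black|=2
Step 2: on WHITE (4,6): turn R to W, flip to black, move to (4,5). |black|=3
Step 3: on WHITE (4,5): turn R to N, flip to black, move to (3,5). |black|=4
Step 4: on WHITE (3,5): turn R to E, flip to black, move to (3,6). |black|=5
Step 5: on BLACK (3,6): turn L to N, flip to white, move to (2,6). |black|=4
Step 6: on WHITE (2,6): turn R to E, flip to black, move to (2,7). |black|=5
Step 7: on WHITE (2,7): turn R to S, flip to black, move to (3,7). |black|=6
Step 8: on WHITE (3,7): turn R to W, flip to black, move to (3,6). |black|=7
Step 9: on WHITE (3,6): turn R to N, flip to black, move to (2,6). |black|=8
Step 10: on BLACK (2,6): turn L to W, flip to white, move to (2,5). |black|=7
Step 11: on WHITE (2,5): turn R to N, flip to black, move to (1,5). |black|=8
Step 12: on BLACK (1,5): turn L to W, flip to white, move to (1,4). |black|=7
Step 13: on WHITE (1,4): turn R to N, flip to black, move to (0,4). |black|=8
Step 14: on WHITE (0,4): turn R to E, flip to black, move to (0,5). |black|=9
Step 15: on WHITE (0,5): turn R to S, flip to black, move to (1,5). |black|=10
Step 16: on WHITE (1,5): turn R to W, flip to black, move to (1,4). |black|=11
Step 17: on BLACK (1,4): turn L to S, flip to white, move to (2,4). |black|=10
Step 18: on WHITE (2,4): turn R to W, flip to black, move to (2,3). |black|=11
Step 19: on WHITE (2,3): turn R to N, flip to black, move to (1,3). |black|=12

Answer: 12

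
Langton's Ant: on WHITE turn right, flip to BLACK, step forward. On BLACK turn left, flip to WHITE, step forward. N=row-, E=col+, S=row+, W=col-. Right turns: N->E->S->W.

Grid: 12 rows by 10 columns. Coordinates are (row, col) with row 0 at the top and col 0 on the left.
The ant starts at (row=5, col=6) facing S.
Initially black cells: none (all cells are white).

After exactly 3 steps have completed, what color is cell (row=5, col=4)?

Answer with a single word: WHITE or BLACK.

Step 1: on WHITE (5,6): turn R to W, flip to black, move to (5,5). |black|=1
Step 2: on WHITE (5,5): turn R to N, flip to black, move to (4,5). |black|=2
Step 3: on WHITE (4,5): turn R to E, flip to black, move to (4,6). |black|=3

Answer: WHITE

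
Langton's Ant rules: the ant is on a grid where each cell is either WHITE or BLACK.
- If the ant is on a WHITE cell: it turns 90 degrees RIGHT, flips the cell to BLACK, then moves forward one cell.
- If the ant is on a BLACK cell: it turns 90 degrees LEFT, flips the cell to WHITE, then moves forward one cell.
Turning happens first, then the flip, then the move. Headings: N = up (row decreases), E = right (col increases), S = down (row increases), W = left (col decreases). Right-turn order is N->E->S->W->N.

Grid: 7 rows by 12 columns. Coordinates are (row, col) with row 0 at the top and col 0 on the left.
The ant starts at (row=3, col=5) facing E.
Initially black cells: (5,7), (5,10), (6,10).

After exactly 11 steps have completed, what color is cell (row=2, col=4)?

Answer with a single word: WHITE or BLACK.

Step 1: on WHITE (3,5): turn R to S, flip to black, move to (4,5). |black|=4
Step 2: on WHITE (4,5): turn R to W, flip to black, move to (4,4). |black|=5
Step 3: on WHITE (4,4): turn R to N, flip to black, move to (3,4). |black|=6
Step 4: on WHITE (3,4): turn R to E, flip to black, move to (3,5). |black|=7
Step 5: on BLACK (3,5): turn L to N, flip to white, move to (2,5). |black|=6
Step 6: on WHITE (2,5): turn R to E, flip to black, move to (2,6). |black|=7
Step 7: on WHITE (2,6): turn R to S, flip to black, move to (3,6). |black|=8
Step 8: on WHITE (3,6): turn R to W, flip to black, move to (3,5). |black|=9
Step 9: on WHITE (3,5): turn R to N, flip to black, move to (2,5). |black|=10
Step 10: on BLACK (2,5): turn L to W, flip to white, move to (2,4). |black|=9
Step 11: on WHITE (2,4): turn R to N, flip to black, move to (1,4). |black|=10

Answer: BLACK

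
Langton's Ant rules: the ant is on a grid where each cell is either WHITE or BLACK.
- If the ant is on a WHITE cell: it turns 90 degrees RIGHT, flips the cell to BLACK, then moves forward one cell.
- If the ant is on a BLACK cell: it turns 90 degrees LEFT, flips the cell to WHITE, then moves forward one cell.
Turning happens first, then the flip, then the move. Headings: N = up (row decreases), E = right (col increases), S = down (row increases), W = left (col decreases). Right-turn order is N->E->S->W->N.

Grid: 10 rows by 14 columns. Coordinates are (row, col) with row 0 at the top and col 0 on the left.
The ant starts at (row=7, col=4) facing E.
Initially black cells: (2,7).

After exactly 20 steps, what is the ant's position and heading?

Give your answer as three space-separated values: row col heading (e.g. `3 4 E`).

Step 1: on WHITE (7,4): turn R to S, flip to black, move to (8,4). |black|=2
Step 2: on WHITE (8,4): turn R to W, flip to black, move to (8,3). |black|=3
Step 3: on WHITE (8,3): turn R to N, flip to black, move to (7,3). |black|=4
Step 4: on WHITE (7,3): turn R to E, flip to black, move to (7,4). |black|=5
Step 5: on BLACK (7,4): turn L to N, flip to white, move to (6,4). |black|=4
Step 6: on WHITE (6,4): turn R to E, flip to black, move to (6,5). |black|=5
Step 7: on WHITE (6,5): turn R to S, flip to black, move to (7,5). |black|=6
Step 8: on WHITE (7,5): turn R to W, flip to black, move to (7,4). |black|=7
Step 9: on WHITE (7,4): turn R to N, flip to black, move to (6,4). |black|=8
Step 10: on BLACK (6,4): turn L to W, flip to white, move to (6,3). |black|=7
Step 11: on WHITE (6,3): turn R to N, flip to black, move to (5,3). |black|=8
Step 12: on WHITE (5,3): turn R to E, flip to black, move to (5,4). |black|=9
Step 13: on WHITE (5,4): turn R to S, flip to black, move to (6,4). |black|=10
Step 14: on WHITE (6,4): turn R to W, flip to black, move to (6,3). |black|=11
Step 15: on BLACK (6,3): turn L to S, flip to white, move to (7,3). |black|=10
Step 16: on BLACK (7,3): turn L to E, flip to white, move to (7,4). |black|=9
Step 17: on BLACK (7,4): turn L to N, flip to white, move to (6,4). |black|=8
Step 18: on BLACK (6,4): turn L to W, flip to white, move to (6,3). |black|=7
Step 19: on WHITE (6,3): turn R to N, flip to black, move to (5,3). |black|=8
Step 20: on BLACK (5,3): turn L to W, flip to white, move to (5,2). |black|=7

Answer: 5 2 W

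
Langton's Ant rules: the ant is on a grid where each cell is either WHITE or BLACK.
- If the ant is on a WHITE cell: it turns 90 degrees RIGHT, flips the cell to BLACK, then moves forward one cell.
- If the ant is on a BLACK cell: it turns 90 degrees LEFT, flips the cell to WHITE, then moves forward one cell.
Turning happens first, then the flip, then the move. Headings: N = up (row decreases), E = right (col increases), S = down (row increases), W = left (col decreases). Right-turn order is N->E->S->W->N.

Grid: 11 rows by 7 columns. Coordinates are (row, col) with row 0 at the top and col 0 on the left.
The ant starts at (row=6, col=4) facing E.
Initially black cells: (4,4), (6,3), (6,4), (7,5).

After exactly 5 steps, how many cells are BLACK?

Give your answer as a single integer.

Step 1: on BLACK (6,4): turn L to N, flip to white, move to (5,4). |black|=3
Step 2: on WHITE (5,4): turn R to E, flip to black, move to (5,5). |black|=4
Step 3: on WHITE (5,5): turn R to S, flip to black, move to (6,5). |black|=5
Step 4: on WHITE (6,5): turn R to W, flip to black, move to (6,4). |black|=6
Step 5: on WHITE (6,4): turn R to N, flip to black, move to (5,4). |black|=7

Answer: 7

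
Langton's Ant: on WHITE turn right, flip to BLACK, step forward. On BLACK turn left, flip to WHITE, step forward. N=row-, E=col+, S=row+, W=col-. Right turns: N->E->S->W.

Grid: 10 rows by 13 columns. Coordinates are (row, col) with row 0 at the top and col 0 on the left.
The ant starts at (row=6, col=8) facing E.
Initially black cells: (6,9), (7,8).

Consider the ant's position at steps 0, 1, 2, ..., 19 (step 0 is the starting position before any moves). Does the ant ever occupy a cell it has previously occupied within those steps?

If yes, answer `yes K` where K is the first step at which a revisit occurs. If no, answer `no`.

Answer: yes 5

Derivation:
Step 1: on WHITE (6,8): turn R to S, flip to black, move to (7,8). |black|=3 — new cell
Step 2: on BLACK (7,8): turn L to E, flip to white, move to (7,9). |black|=2 — new cell
Step 3: on WHITE (7,9): turn R to S, flip to black, move to (8,9). |black|=3 — new cell
Step 4: on WHITE (8,9): turn R to W, flip to black, move to (8,8). |black|=4 — new cell
Step 5: on WHITE (8,8): turn R to N, flip to black, move to (7,8). |black|=5 — REVISIT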